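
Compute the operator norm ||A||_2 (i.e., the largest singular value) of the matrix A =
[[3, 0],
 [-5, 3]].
||A||_2 = sqrt((43 + sqrt(1525))/2) ≈ 6.4051 (= sqrt(largest eigenvalue of A^T A))

||A||_2 = sigma_max(A) = sqrt(lambda_max(A^T A)). Form the symmetric matrix M = A^T A =
[[34, -15],
 [-15, 9]].
Its characteristic polynomial (trace, determinant of M give the coefficients) is
  p(λ) = det(λ I - M) = λ^2 - 43λ + 81.
For λ^2 - 43λ + 81 the discriminant is 1525. It is nonnegative but not a perfect square, so the roots are real and irrational: λ = (43 ± sqrt(1525))/2 ≈ 41.0256, 1.9744.
So the eigenvalues of A^T A are ≈ 1.9744, 41.0256 (all ≥ 0, as they must be for A^T A). The largest is λ_max = (43 + sqrt(1525))/2 ≈ 41.0256, hence ||A||_2 = sqrt(λ_max) = sqrt((43 + sqrt(1525))/2) ≈ 6.4051.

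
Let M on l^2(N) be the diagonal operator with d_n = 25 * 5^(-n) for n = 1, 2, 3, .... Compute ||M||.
||M|| = 5 (attained at n = 1)

For M diagonal, ||M|| = sup_n |d_n|. The sequence d_n = 25 * 5^(-n) is positive and strictly decreasing (ratio 5^(-1) < 1), so the supremum is d_1 = 25/5 = 5. Hence ||M|| = 5.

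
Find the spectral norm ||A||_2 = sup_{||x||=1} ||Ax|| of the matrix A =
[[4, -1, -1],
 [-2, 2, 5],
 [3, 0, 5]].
||A||_2 ≈ 7.3159 (= sqrt(largest eigenvalue of A^T A))

||A||_2 = sigma_max(A) = sqrt(lambda_max(A^T A)). Form the symmetric matrix M = A^T A =
[[29, -8, 1],
 [-8, 5, 11],
 [1, 11, 51]].
Its characteristic polynomial (trace, sum of principal 2x2 minors, determinant of M give the coefficients) is
  p(λ) = det(λ I - M) = λ^3 - 85λ^2 + 1693λ - 441.
No integer candidate from the rational root theorem (±divisors of 441) is a root, so the roots are irrational. The cubic discriminant is Δ = 1352161200 > 0, so there are three distinct real roots. p(0) = -441 and p(1) = 1168 have opposite signs, so a root lies in (0, 1); Newton's method refines it to λ ≈ 0.264. p(31) = 148 and p(32) = -537 have opposite signs, so a root lies in (31, 32); Newton's method refines it to λ ≈ 31.2138. p(53) = -600 and p(54) = 585 have opposite signs, so a root lies in (53, 54); Newton's method refines it to λ ≈ 53.5222. Check (Vieta): the three roots sum to 85, matching tr M = 85.
So the eigenvalues of A^T A are ≈ 0.264, 31.2138, 53.5222 (all ≥ 0, as they must be for A^T A). The largest is λ_max ≈ 53.5222, hence ||A||_2 = sqrt(λ_max) ≈ 7.3159.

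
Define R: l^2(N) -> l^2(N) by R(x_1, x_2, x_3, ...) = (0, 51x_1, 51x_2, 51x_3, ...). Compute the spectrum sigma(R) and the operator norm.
sigma(R) = closed disk {z in C : |z| ≤ 51}; ||R|| = 51

Note R = 51·U where U is the unit right shift (U x)_k = x_{k-1} (with x_0 := 0); so ||R|| = 51||U|| and sigma(R) = 51·sigma(U). ||R x||^2 = sum_{k≥1} |51x_k|^2 = 2601||x||^2, so ||R|| = 51 and sigma(R) ⊂ {|z| ≤ 51}. For any |lambda| < 51, the equation (R - lambda I) x = 0 forces x_1 = 0, then 51x_k = lambda x_{k+1} ⇒ x = 0, so R has no eigenvalues. But (R - lambda I) is not surjective for |lambda| < 51: solving (R - lambda I) x = e_1 would require x_n proportional to (lambda/51)^(-n), which is not in l^2. So every |lambda| < 51 lies in the residual spectrum. The boundary |lambda| = 51 is in the approximate point spectrum (the spectrum is closed). Hence sigma(R) is the closed disk of radius 51.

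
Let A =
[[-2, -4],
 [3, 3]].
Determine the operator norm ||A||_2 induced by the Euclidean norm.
||A||_2 = sqrt((38 + sqrt(1300))/2) ≈ 6.085 (= sqrt(largest eigenvalue of A^T A))

||A||_2 = sigma_max(A) = sqrt(lambda_max(A^T A)). Form the symmetric matrix M = A^T A =
[[13, 17],
 [17, 25]].
Its characteristic polynomial (trace, determinant of M give the coefficients) is
  p(λ) = det(λ I - M) = λ^2 - 38λ + 36.
For λ^2 - 38λ + 36 the discriminant is 1300. It is nonnegative but not a perfect square, so the roots are real and irrational: λ = (38 ± sqrt(1300))/2 ≈ 37.0278, 0.9722.
So the eigenvalues of A^T A are ≈ 0.9722, 37.0278 (all ≥ 0, as they must be for A^T A). The largest is λ_max = (38 + sqrt(1300))/2 ≈ 37.0278, hence ||A||_2 = sqrt(λ_max) = sqrt((38 + sqrt(1300))/2) ≈ 6.085.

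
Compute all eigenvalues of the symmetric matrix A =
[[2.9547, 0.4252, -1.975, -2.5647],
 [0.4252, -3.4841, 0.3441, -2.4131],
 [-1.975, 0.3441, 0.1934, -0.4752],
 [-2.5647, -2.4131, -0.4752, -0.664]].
sigma(A) ≈ {-5, -2, 1, 5}

A is real symmetric, so its spectrum consists of real eigenvalues. Expanding the characteristic polynomial of the displayed matrix gives
  det(λ I - A) = p(λ) = λ^4 + (1)λ^3 + (-27)λ^2 + (-25)λ + (50.0033).
Solving p(λ) = 0 yields eigenvalues ≈ -5, -2, 1, 5. (A is shown rounded to 4 decimals, so these recover the underlying integer eigenvalues to within that precision.)
Verification: the trace of A = -1 equals the sum of eigenvalues -1, and det(A) ≈ 50.0033 matches the eigenvalue product 50.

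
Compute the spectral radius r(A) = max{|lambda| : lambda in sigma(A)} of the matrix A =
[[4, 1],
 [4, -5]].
r(A) = (1 + sqrt(97))/2 ≈ 5.4244

The eigenvalues of A are the roots of its characteristic polynomial. With M = A (coefficients from the trace and determinant):
  p(λ) = det(λ I - M) = λ^2 + λ - 24.
For λ^2 + λ - 24 the discriminant is 97. It is nonnegative but not a perfect square, so the roots are real and irrational: λ = (-1 ± sqrt(97))/2 ≈ 4.4244, -5.4244.
Thus the eigenvalues (to 4 decimals) are 4.4244 (modulus 4.4244); -5.4244 (modulus 5.4244). The spectral radius is the largest modulus: r(A) = (1 + sqrt(97))/2 ≈ 5.4244. (Cross-check: r(A) ≤ ||A||_2 ≈ 6.729; equality holds whenever A is normal, though it can also hold for some non-normal A.)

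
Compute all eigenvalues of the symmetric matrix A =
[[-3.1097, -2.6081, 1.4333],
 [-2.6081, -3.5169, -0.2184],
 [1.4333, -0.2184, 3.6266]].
sigma(A) ≈ {-6, -1, 4}

A is real symmetric, so its spectrum consists of real eigenvalues. Expanding the characteristic polynomial of the displayed matrix gives
  det(λ I - A) = p(λ) = λ^3 + (3)λ^2 + (-22)λ + (-24).
Solving p(λ) = 0 yields eigenvalues ≈ -6, -1, 4. (A is shown rounded to 4 decimals, so these recover the underlying integer eigenvalues to within that precision.)
Verification: the trace of A = -3 equals the sum of eigenvalues -3, and det(A) ≈ 23.9996 matches the eigenvalue product 24.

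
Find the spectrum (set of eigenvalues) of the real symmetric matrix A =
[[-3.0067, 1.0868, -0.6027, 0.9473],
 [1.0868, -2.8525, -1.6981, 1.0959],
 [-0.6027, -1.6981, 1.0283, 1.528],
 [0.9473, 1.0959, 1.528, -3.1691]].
sigma(A) ≈ {-5, -4, -1, 2}

A is real symmetric, so its spectrum consists of real eigenvalues. Expanding the characteristic polynomial of the displayed matrix gives
  det(λ I - A) = p(λ) = λ^4 + (8)λ^3 + (9)λ^2 + (-38)λ + (-40).
Solving p(λ) = 0 yields eigenvalues ≈ -5, -4, -1, 2. (A is shown rounded to 4 decimals, so these recover the underlying integer eigenvalues to within that precision.)
Verification: the trace of A = -8 equals the sum of eigenvalues -8, and det(A) ≈ -39.9993 matches the eigenvalue product -40.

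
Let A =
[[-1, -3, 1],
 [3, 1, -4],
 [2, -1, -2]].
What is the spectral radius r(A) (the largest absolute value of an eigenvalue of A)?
r(A) ≈ 2.416

The eigenvalues of A are the roots of its characteristic polynomial. With M = A (coefficients from the trace, the sum of principal 2x2 minors, and det A):
  p(λ) = det(λ I - M) = λ^3 + 2λ^2 + 2λ - 7.
No integer candidate from the rational root theorem (±divisors of 7) is a root, so the roots are irrational. The cubic discriminant is Δ = -1619 < 0, so there is one real root and a complex-conjugate pair. p(1) = -2 and p(2) = 13 have opposite signs, so a root lies in (1, 2); Newton's method refines it to λ ≈ 1.1993. Dividing out (λ - (1.1993)) leaves approximately λ^2 + 3.1993λ + 5.8368. For λ^2 + 3.1993λ + 5.8368 the discriminant is -13.1119. It is negative, so the remaining roots are the complex-conjugate pair λ ≈ -1.5996 ± 1.8105i. Their product equals the constant term, so |λ|^2 ≈ 5.8368 and |λ| ≈ 2.416.
Thus the eigenvalues (to 4 decimals) are 1.1993 (modulus 1.1993); -1.5996 ± 1.8105i (modulus 2.416). The spectral radius is the largest modulus: r(A) ≈ 2.416. (Cross-check: r(A) ≤ ||A||_2 ≈ 6.0387; equality holds whenever A is normal, though it can also hold for some non-normal A.)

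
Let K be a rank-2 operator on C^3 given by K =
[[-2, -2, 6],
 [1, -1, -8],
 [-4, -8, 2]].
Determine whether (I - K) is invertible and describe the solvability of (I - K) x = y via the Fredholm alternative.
(I - K) is invertible (det(I - K) = -40 ≠ 0), so for every y in C^3 the equation (I - K) x = y has a unique solution.

K has rank 2 and factors as K = U V^T = u1 v1^T + u2 v2^T with u1 = (0, 1, 2), v1 = (-1, -3, -2), u2 = (-2, 2, -2), v2 = (1, 1, -3) (multiplying out reproduces the displayed K). The nonzero eigenvalues of U V^T coincide with those of the 2 x 2 matrix G = V^T U = [[v1·u1, v1·u2], [v2·u1, v2·u2]] = [[-7, 0], [-5, 6]], and by the Sylvester determinant identity det(I_3 - U V^T) = det(I_2 - V^T U) = det([[8, 0], [5, -5]]) = (8)(-5) - (0)(5) = -40. (Direct check: I - K =
[[3, 2, -6],
 [-1, 2, 8],
 [4, 8, -1]]
has determinant -40.) The finite-dimensional Fredholm alternative says: either (I - K) is invertible, or ker(I - K) ≠ {0} and then range(I - K) = ker((I - K)^*)^⊥, with dim ker(I - K) = dim ker((I - K)^*). Since det(I - K) ≠ 0, 1 is not an eigenvalue of K and ker(I - K) = {0}, so we are in the first case: for every y there is a unique x = (I - K)^(-1) y. (Explicitly, by the Woodbury identity, (I - U V^T)^(-1) = I + U (I_2 - G)^(-1) V^T.)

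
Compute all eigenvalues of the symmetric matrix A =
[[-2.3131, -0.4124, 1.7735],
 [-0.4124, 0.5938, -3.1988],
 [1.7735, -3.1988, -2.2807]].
sigma(A) ≈ {-5, -2, 3}

A is real symmetric, so its spectrum consists of real eigenvalues. Expanding the characteristic polynomial of the displayed matrix gives
  det(λ I - A) = p(λ) = λ^3 + (4)λ^2 + (-11)λ + (-30).
Solving p(λ) = 0 yields eigenvalues ≈ -5, -2, 3. (A is shown rounded to 4 decimals, so these recover the underlying integer eigenvalues to within that precision.)
Verification: the trace of A = -4 equals the sum of eigenvalues -4, and det(A) ≈ 30.0003 matches the eigenvalue product 30.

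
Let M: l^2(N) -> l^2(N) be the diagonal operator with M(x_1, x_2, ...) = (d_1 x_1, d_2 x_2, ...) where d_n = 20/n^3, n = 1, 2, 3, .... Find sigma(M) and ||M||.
sigma(M) = {20/n^3 : n ≥ 1} ∪ {0}; ||M|| = 20

A bounded diagonal operator on l^2 with diagonal entries d_n has spectrum equal to the closure of {d_n : n ≥ 1}: every d_n is an eigenvalue (with eigenvector e_n), so {d_n} ⊂ sigma(M); the spectrum is closed, so its closure is too; and for lambda not in the closure, (M - lambda I) has bounded inverse (the diagonal entries 1/(d_n - lambda) are bounded). For our sequence d_n = 20/n^3, n = 1, 2, 3, ...:
  - {d_n} = {20/n^3 : n ≥ 1}; the only limit point is 0
  - closure = {20/n^3 : n ≥ 1} ∪ {0}
For the norm: a diagonal operator has ||M|| = sup_n |d_n|. Here d_n = 20/n^3 is positive and decreasing, so sup_n |d_n| = d_1 = 20. So ||M|| = 20.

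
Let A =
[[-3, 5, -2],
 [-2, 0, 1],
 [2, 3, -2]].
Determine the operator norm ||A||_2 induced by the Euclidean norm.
||A||_2 ≈ 6.6512 (= sqrt(largest eigenvalue of A^T A))

||A||_2 = sigma_max(A) = sqrt(lambda_max(A^T A)). Form the symmetric matrix M = A^T A =
[[17, -9, 0],
 [-9, 34, -16],
 [0, -16, 9]].
Its characteristic polynomial (trace, sum of principal 2x2 minors, determinant of M give the coefficients) is
  p(λ) = det(λ I - M) = λ^3 - 60λ^2 + 700λ - 121.
No integer candidate from the rational root theorem (±divisors of 121) is a root, so the roots are irrational. The cubic discriminant is Δ = 378536693 > 0, so there are three distinct real roots. p(0) = -121 and p(1) = 520 have opposite signs, so a root lies in (0, 1); Newton's method refines it to λ ≈ 0.1755. p(15) = 254 and p(16) = -185 have opposite signs, so a root lies in (15, 16); Newton's method refines it to λ ≈ 15.586. p(44) = -297 and p(45) = 1004 have opposite signs, so a root lies in (44, 45); Newton's method refines it to λ ≈ 44.2385. Check (Vieta): the three roots sum to 60, matching tr M = 60.
So the eigenvalues of A^T A are ≈ 0.1755, 15.586, 44.2385 (all ≥ 0, as they must be for A^T A). The largest is λ_max ≈ 44.2385, hence ||A||_2 = sqrt(λ_max) ≈ 6.6512.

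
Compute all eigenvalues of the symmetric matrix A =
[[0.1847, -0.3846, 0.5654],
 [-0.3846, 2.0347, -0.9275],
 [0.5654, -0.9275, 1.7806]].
sigma(A) ≈ {0, 1, 3}

A is real symmetric, so its spectrum consists of real eigenvalues. Expanding the characteristic polynomial of the displayed matrix gives
  det(λ I - A) = p(λ) = λ^3 + (-4)λ^2 + (3)λ + (0).
Solving p(λ) = 0 yields eigenvalues ≈ 0, 1, 3. (A is shown rounded to 4 decimals, so these recover the underlying integer eigenvalues to within that precision.)
Verification: the trace of A = 4 equals the sum of eigenvalues 4, and det(A) ≈ -0.0002 matches the eigenvalue product 0.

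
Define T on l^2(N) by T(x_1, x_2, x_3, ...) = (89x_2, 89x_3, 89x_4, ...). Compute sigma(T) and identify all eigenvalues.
sigma(T) = closed disk {z in C : |z| ≤ 89}; sigma_p(T) = open disk {z in C : |z| < 89}

Note T = 89·V where V is the unit left shift (V x)_k = x_{k+1}; so sigma(T) = 89·sigma(V) and ||T|| = 89||V||. ||T x||^2 = 7921sum_{k≥2} |x_k|^2 ≤ 7921||x||^2, with equality on {x : x_1 = 0}, so ||T|| = 89. For any lambda with |lambda| < 89, set r = lambda/89 (|r| < 1); the vector x = (1, r, r^2, ...) is in l^2 and satisfies T x = 89(r, r^2, ...) = lambda x, so lambda is an eigenvalue. On the boundary |lambda| = 89 the geometric series diverges, so no l^2 eigenvector exists, but these lambda lie in the approximate point spectrum. Hence sigma(T) is the closed disk of radius 89 and sigma_p(T) is the open disk.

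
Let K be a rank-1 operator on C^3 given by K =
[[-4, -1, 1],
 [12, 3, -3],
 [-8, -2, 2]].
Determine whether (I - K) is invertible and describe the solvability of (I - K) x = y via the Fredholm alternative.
(I - K) is singular (det(I - K) = 0, i.e. 1 ∈ sigma(K)). (I - K) x = y is solvable iff y ⊥ ker((I - K)^*) = span{(-4, -1, 1)}, i.e. iff -4y_1 - y_2 + y_3 = 0. When solvable, the solutions are x = y + c·(1, -3, 2), c arbitrary (ker(I - K) = span{(1, -3, 2)}, dimension 1).

K has rank 1, so it is an outer product K = u v^T: every row of K is a multiple of one row vector. Reading off the entries, u = (1, -3, 2) and v = (-4, -1, 1) (row i of K equals u_i·v^T). A rank-one matrix u v^T satisfies K u = u (v·u) and kills the (2)-dimensional subspace v^⊥, so its characteristic polynomial is lambda^2 (lambda - v·u) with v·u = tr K = 1. Hence the eigenvalues of I - K are 1 (multiplicity 2) and 1 - (1) = 0, so det(I - K) = 0. (Direct check: I - K =
[[5, 1, -1],
 [-12, -2, 3],
 [8, 2, -1]]
has determinant 0.) So 1 is an eigenvalue of K and (I - K) is not invertible. The finite-dimensional Fredholm alternative says: either (I - K) is invertible, or ker(I - K) ≠ {0} and then range(I - K) = ker((I - K)^*)^⊥, with dim ker(I - K) = dim ker((I - K)^*). We are in the second case, so we need both kernels. Kernel of I - K: (I - K) u = u - u (v·u) = u - u = 0, so ker(I - K) = span{u} = span{(1, -3, 2)} (it is exactly 1-dimensional because rank(I - K) = 2). Kernel of the adjoint: K is real, so (I - K)^* = I - K^T = I - v u^T, and (I - v u^T) v = v - v (u·v) = 0; hence ker((I - K)^*) = span{v} = span{(-4, -1, 1)}. Therefore (I - K) x = y is solvable iff <y, v> = 0, i.e. iff -4y_1 - y_2 + y_3 = 0. When this holds, K y = u (v·y) = 0, so (I - K) y = y and x = y is a particular solution; the full solution set is the line x = y + c·u = y + c·(1, -3, 2), c ∈ C.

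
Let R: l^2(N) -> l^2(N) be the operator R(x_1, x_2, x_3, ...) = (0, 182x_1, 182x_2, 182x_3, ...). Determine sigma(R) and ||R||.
sigma(R) = closed disk {z in C : |z| ≤ 182}; ||R|| = 182

Note R = 182·U where U is the unit right shift (U x)_k = x_{k-1} (with x_0 := 0); so ||R|| = 182||U|| and sigma(R) = 182·sigma(U). ||R x||^2 = sum_{k≥1} |182x_k|^2 = 33124||x||^2, so ||R|| = 182 and sigma(R) ⊂ {|z| ≤ 182}. For any |lambda| < 182, the equation (R - lambda I) x = 0 forces x_1 = 0, then 182x_k = lambda x_{k+1} ⇒ x = 0, so R has no eigenvalues. But (R - lambda I) is not surjective for |lambda| < 182: solving (R - lambda I) x = e_1 would require x_n proportional to (lambda/182)^(-n), which is not in l^2. So every |lambda| < 182 lies in the residual spectrum. The boundary |lambda| = 182 is in the approximate point spectrum (the spectrum is closed). Hence sigma(R) is the closed disk of radius 182.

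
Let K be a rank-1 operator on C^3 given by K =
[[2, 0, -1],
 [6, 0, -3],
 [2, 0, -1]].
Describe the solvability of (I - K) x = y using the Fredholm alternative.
(I - K) is singular (det(I - K) = 0, i.e. 1 ∈ sigma(K)). (I - K) x = y is solvable iff y ⊥ ker((I - K)^*) = span{(2, 0, -1)}, i.e. iff 2y_1 - y_3 = 0. When solvable, the solutions are x = y + c·(1, 3, 1), c arbitrary (ker(I - K) = span{(1, 3, 1)}, dimension 1).

K has rank 1, so it is an outer product K = u v^T: every row of K is a multiple of one row vector. Reading off the entries, u = (1, 3, 1) and v = (2, 0, -1) (row i of K equals u_i·v^T). A rank-one matrix u v^T satisfies K u = u (v·u) and kills the (2)-dimensional subspace v^⊥, so its characteristic polynomial is lambda^2 (lambda - v·u) with v·u = tr K = 1. Hence the eigenvalues of I - K are 1 (multiplicity 2) and 1 - (1) = 0, so det(I - K) = 0. (Direct check: I - K =
[[-1, 0, 1],
 [-6, 1, 3],
 [-2, 0, 2]]
has determinant 0.) So 1 is an eigenvalue of K and (I - K) is not invertible. The finite-dimensional Fredholm alternative says: either (I - K) is invertible, or ker(I - K) ≠ {0} and then range(I - K) = ker((I - K)^*)^⊥, with dim ker(I - K) = dim ker((I - K)^*). We are in the second case, so we need both kernels. Kernel of I - K: (I - K) u = u - u (v·u) = u - u = 0, so ker(I - K) = span{u} = span{(1, 3, 1)} (it is exactly 1-dimensional because rank(I - K) = 2). Kernel of the adjoint: K is real, so (I - K)^* = I - K^T = I - v u^T, and (I - v u^T) v = v - v (u·v) = 0; hence ker((I - K)^*) = span{v} = span{(2, 0, -1)}. Therefore (I - K) x = y is solvable iff <y, v> = 0, i.e. iff 2y_1 - y_3 = 0. When this holds, K y = u (v·y) = 0, so (I - K) y = y and x = y is a particular solution; the full solution set is the line x = y + c·u = y + c·(1, 3, 1), c ∈ C.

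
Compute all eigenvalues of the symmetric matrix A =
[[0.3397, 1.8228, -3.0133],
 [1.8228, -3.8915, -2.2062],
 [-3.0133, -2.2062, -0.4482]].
sigma(A) ≈ {-5, -3, 4}

A is real symmetric, so its spectrum consists of real eigenvalues. Expanding the characteristic polynomial of the displayed matrix gives
  det(λ I - A) = p(λ) = λ^3 + (4)λ^2 + (-17)λ + (-59.9987).
Solving p(λ) = 0 yields eigenvalues ≈ -5, -3, 4. (A is shown rounded to 4 decimals, so these recover the underlying integer eigenvalues to within that precision.)
Verification: the trace of A = -4 equals the sum of eigenvalues -4, and det(A) ≈ 59.9987 matches the eigenvalue product 60.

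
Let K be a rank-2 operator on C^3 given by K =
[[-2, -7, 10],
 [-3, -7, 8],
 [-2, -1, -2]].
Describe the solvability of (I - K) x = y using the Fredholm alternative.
(I - K) is invertible (det(I - K) = 51 ≠ 0), so for every y in C^3 the equation (I - K) x = y has a unique solution.

K has rank 2 and factors as K = U V^T = u1 v1^T + u2 v2^T with u1 = (-3, -1, 3), v1 = (0, 1, -2), u2 = (2, 3, 2), v2 = (-1, -2, 2) (multiplying out reproduces the displayed K). The nonzero eigenvalues of U V^T coincide with those of the 2 x 2 matrix G = V^T U = [[v1·u1, v1·u2], [v2·u1, v2·u2]] = [[-7, -1], [11, -4]], and by the Sylvester determinant identity det(I_3 - U V^T) = det(I_2 - V^T U) = det([[8, 1], [-11, 5]]) = (8)(5) - (1)(-11) = 51. (Direct check: I - K =
[[3, 7, -10],
 [3, 8, -8],
 [2, 1, 3]]
has determinant 51.) The finite-dimensional Fredholm alternative says: either (I - K) is invertible, or ker(I - K) ≠ {0} and then range(I - K) = ker((I - K)^*)^⊥, with dim ker(I - K) = dim ker((I - K)^*). Since det(I - K) ≠ 0, 1 is not an eigenvalue of K and ker(I - K) = {0}, so we are in the first case: for every y there is a unique x = (I - K)^(-1) y. (Explicitly, by the Woodbury identity, (I - U V^T)^(-1) = I + U (I_2 - G)^(-1) V^T.)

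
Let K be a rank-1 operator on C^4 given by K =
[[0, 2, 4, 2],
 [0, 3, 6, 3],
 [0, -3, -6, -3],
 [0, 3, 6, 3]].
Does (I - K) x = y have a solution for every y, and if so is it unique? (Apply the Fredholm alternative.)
(I - K) is invertible (det(I - K) = 1 ≠ 0), so for every y in C^4 the equation (I - K) x = y has a unique solution.

K has rank 1, so it is an outer product K = u v^T: every row of K is a multiple of one row vector. Reading off the entries, u = (2, 3, -3, 3) and v = (0, 1, 2, 1) (row i of K equals u_i·v^T). A rank-one matrix u v^T satisfies K u = u (v·u) and kills the (3)-dimensional subspace v^⊥, so its characteristic polynomial is lambda^3 (lambda - v·u) with v·u = tr K = 0. Hence the eigenvalues of I - K are 1 (multiplicity 3) and 1 - (0) = 1, so det(I - K) = 1. (Direct check: I - K =
[[1, -2, -4, -2],
 [0, -2, -6, -3],
 [0, 3, 7, 3],
 [0, -3, -6, -2]]
has determinant 1.) The finite-dimensional Fredholm alternative says: either (I - K) is invertible, or ker(I - K) ≠ {0} and then range(I - K) = ker((I - K)^*)^⊥, with dim ker(I - K) = dim ker((I - K)^*). Since det(I - K) ≠ 0, 1 is not an eigenvalue of K and ker(I - K) = {0}, so we are in the first case: for every y there is a unique x = (I - K)^(-1) y. Explicitly, by the Sherman–Morrison formula, (I - u v^T)^(-1) = I + u v^T/(1 - v·u), i.e. (I - K)^(-1) = I + K.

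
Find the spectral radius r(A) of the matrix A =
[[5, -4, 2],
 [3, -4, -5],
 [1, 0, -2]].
r(A) ≈ 4.2534

The eigenvalues of A are the roots of its characteristic polynomial. With M = A (coefficients from the trace, the sum of principal 2x2 minors, and det A):
  p(λ) = det(λ I - M) = λ^3 + λ^2 - 12λ - 44.
No integer candidate from the rational root theorem (±divisors of 44) is a root, so the roots are irrational. The cubic discriminant is Δ = -35536 < 0, so there is one real root and a complex-conjugate pair. p(4) = -12 and p(5) = 46 have opposite signs, so a root lies in (4, 5); Newton's method refines it to λ ≈ 4.2534. Dividing out (λ - (4.2534)) leaves approximately λ^2 + 5.2534λ + 10.3447. For λ^2 + 5.2534λ + 10.3447 the discriminant is -13.7807. It is negative, so the remaining roots are the complex-conjugate pair λ ≈ -2.6267 ± 1.8561i. Their product equals the constant term, so |λ|^2 ≈ 10.3447 and |λ| ≈ 3.2163.
Thus the eigenvalues (to 4 decimals) are 4.2534 (modulus 4.2534); -2.6267 ± 1.8561i (modulus 3.2163). The spectral radius is the largest modulus: r(A) ≈ 4.2534. (Cross-check: r(A) ≤ ||A||_2 ≈ 8.3866; equality holds whenever A is normal, though it can also hold for some non-normal A.)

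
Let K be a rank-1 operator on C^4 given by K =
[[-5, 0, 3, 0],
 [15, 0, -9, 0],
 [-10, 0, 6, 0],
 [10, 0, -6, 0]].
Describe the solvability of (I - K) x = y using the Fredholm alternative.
(I - K) is singular (det(I - K) = 0, i.e. 1 ∈ sigma(K)). (I - K) x = y is solvable iff y ⊥ ker((I - K)^*) = span{(-5, 0, 3, 0)}, i.e. iff -5y_1 + 3y_3 = 0. When solvable, the solutions are x = y + c·(1, -3, 2, -2), c arbitrary (ker(I - K) = span{(1, -3, 2, -2)}, dimension 1).

K has rank 1, so it is an outer product K = u v^T: every row of K is a multiple of one row vector. Reading off the entries, u = (1, -3, 2, -2) and v = (-5, 0, 3, 0) (row i of K equals u_i·v^T). A rank-one matrix u v^T satisfies K u = u (v·u) and kills the (3)-dimensional subspace v^⊥, so its characteristic polynomial is lambda^3 (lambda - v·u) with v·u = tr K = 1. Hence the eigenvalues of I - K are 1 (multiplicity 3) and 1 - (1) = 0, so det(I - K) = 0. (Direct check: I - K =
[[6, 0, -3, 0],
 [-15, 1, 9, 0],
 [10, 0, -5, 0],
 [-10, 0, 6, 1]]
has determinant 0.) So 1 is an eigenvalue of K and (I - K) is not invertible. The finite-dimensional Fredholm alternative says: either (I - K) is invertible, or ker(I - K) ≠ {0} and then range(I - K) = ker((I - K)^*)^⊥, with dim ker(I - K) = dim ker((I - K)^*). We are in the second case, so we need both kernels. Kernel of I - K: (I - K) u = u - u (v·u) = u - u = 0, so ker(I - K) = span{u} = span{(1, -3, 2, -2)} (it is exactly 1-dimensional because rank(I - K) = 3). Kernel of the adjoint: K is real, so (I - K)^* = I - K^T = I - v u^T, and (I - v u^T) v = v - v (u·v) = 0; hence ker((I - K)^*) = span{v} = span{(-5, 0, 3, 0)}. Therefore (I - K) x = y is solvable iff <y, v> = 0, i.e. iff -5y_1 + 3y_3 = 0. When this holds, K y = u (v·y) = 0, so (I - K) y = y and x = y is a particular solution; the full solution set is the line x = y + c·u = y + c·(1, -3, 2, -2), c ∈ C.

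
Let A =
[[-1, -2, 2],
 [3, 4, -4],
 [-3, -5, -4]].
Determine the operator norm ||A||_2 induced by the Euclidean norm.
||A||_2 ≈ 7.9889 (= sqrt(largest eigenvalue of A^T A))

||A||_2 = sigma_max(A) = sqrt(lambda_max(A^T A)). Form the symmetric matrix M = A^T A =
[[19, 29, -2],
 [29, 45, 0],
 [-2, 0, 36]].
Its characteristic polynomial (trace, sum of principal 2x2 minors, determinant of M give the coefficients) is
  p(λ) = det(λ I - M) = λ^3 - 100λ^2 + 2314λ - 324.
No integer candidate from the rational root theorem (±divisors of 324) is a root, so the roots are irrational. The cubic discriminant is Δ = 4034509872 > 0, so there are three distinct real roots. p(0) = -324 and p(1) = 1891 have opposite signs, so a root lies in (0, 1); Newton's method refines it to λ ≈ 0.1409. p(36) = 36 and p(37) = -953 have opposite signs, so a root lies in (36, 37); Newton's method refines it to λ ≈ 36.0361. p(63) = -1395 and p(64) = 316 have opposite signs, so a root lies in (63, 64); Newton's method refines it to λ ≈ 63.823. Check (Vieta): the three roots sum to 100, matching tr M = 100.
So the eigenvalues of A^T A are ≈ 0.1409, 36.0361, 63.823 (all ≥ 0, as they must be for A^T A). The largest is λ_max ≈ 63.823, hence ||A||_2 = sqrt(λ_max) ≈ 7.9889.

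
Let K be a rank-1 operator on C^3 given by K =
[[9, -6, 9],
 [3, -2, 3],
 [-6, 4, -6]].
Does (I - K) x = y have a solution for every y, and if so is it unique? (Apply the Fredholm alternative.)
(I - K) is singular (det(I - K) = 0, i.e. 1 ∈ sigma(K)). (I - K) x = y is solvable iff y ⊥ ker((I - K)^*) = span{(3, -2, 3)}, i.e. iff 3y_1 - 2y_2 + 3y_3 = 0. When solvable, the solutions are x = y + c·(3, 1, -2), c arbitrary (ker(I - K) = span{(3, 1, -2)}, dimension 1).

K has rank 1, so it is an outer product K = u v^T: every row of K is a multiple of one row vector. Reading off the entries, u = (3, 1, -2) and v = (3, -2, 3) (row i of K equals u_i·v^T). A rank-one matrix u v^T satisfies K u = u (v·u) and kills the (2)-dimensional subspace v^⊥, so its characteristic polynomial is lambda^2 (lambda - v·u) with v·u = tr K = 1. Hence the eigenvalues of I - K are 1 (multiplicity 2) and 1 - (1) = 0, so det(I - K) = 0. (Direct check: I - K =
[[-8, 6, -9],
 [-3, 3, -3],
 [6, -4, 7]]
has determinant 0.) So 1 is an eigenvalue of K and (I - K) is not invertible. The finite-dimensional Fredholm alternative says: either (I - K) is invertible, or ker(I - K) ≠ {0} and then range(I - K) = ker((I - K)^*)^⊥, with dim ker(I - K) = dim ker((I - K)^*). We are in the second case, so we need both kernels. Kernel of I - K: (I - K) u = u - u (v·u) = u - u = 0, so ker(I - K) = span{u} = span{(3, 1, -2)} (it is exactly 1-dimensional because rank(I - K) = 2). Kernel of the adjoint: K is real, so (I - K)^* = I - K^T = I - v u^T, and (I - v u^T) v = v - v (u·v) = 0; hence ker((I - K)^*) = span{v} = span{(3, -2, 3)}. Therefore (I - K) x = y is solvable iff <y, v> = 0, i.e. iff 3y_1 - 2y_2 + 3y_3 = 0. When this holds, K y = u (v·y) = 0, so (I - K) y = y and x = y is a particular solution; the full solution set is the line x = y + c·u = y + c·(3, 1, -2), c ∈ C.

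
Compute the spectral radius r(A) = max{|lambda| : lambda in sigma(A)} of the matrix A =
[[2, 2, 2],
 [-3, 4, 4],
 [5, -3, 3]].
r(A) ≈ 5.6082

The eigenvalues of A are the roots of its characteristic polynomial. With M = A (coefficients from the trace, the sum of principal 2x2 minors, and det A):
  p(λ) = det(λ I - M) = λ^3 - 9λ^2 + 34λ - 84.
No integer candidate from the rational root theorem (±divisors of 84) is a root, so the roots are irrational. The cubic discriminant is Δ = -36364 < 0, so there is one real root and a complex-conjugate pair. p(5) = -14 and p(6) = 12 have opposite signs, so a root lies in (5, 6); Newton's method refines it to λ ≈ 5.6082. Dividing out (λ - (5.6082)) leaves approximately λ^2 - 3.3918λ + 14.9781. For λ^2 - 3.3918λ + 14.9781 the discriminant is -48.408. It is negative, so the remaining roots are the complex-conjugate pair λ ≈ 1.6959 ± 3.4788i. Their product equals the constant term, so |λ|^2 ≈ 14.9781 and |λ| ≈ 3.8702.
Thus the eigenvalues (to 4 decimals) are 5.6082 (modulus 5.6082); 1.6959 ± 3.4788i (modulus 3.8702). The spectral radius is the largest modulus: r(A) ≈ 5.6082. (Cross-check: r(A) ≤ ||A||_2 ≈ 7.5524; equality holds whenever A is normal, though it can also hold for some non-normal A.)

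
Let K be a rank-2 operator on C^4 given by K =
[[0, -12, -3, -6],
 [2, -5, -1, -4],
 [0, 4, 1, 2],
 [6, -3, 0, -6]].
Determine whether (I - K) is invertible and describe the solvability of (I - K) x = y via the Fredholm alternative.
(I - K) is invertible (det(I - K) = 82 ≠ 0), so for every y in C^4 the equation (I - K) x = y has a unique solution.

K has rank 2 and factors as K = U V^T = u1 v1^T + u2 v2^T with u1 = (-3, -1, 1, 0), v1 = (2, 3, 1, 0), u2 = (3, 2, -1, 3), v2 = (2, -1, 0, -2) (multiplying out reproduces the displayed K). The nonzero eigenvalues of U V^T coincide with those of the 2 x 2 matrix G = V^T U = [[v1·u1, v1·u2], [v2·u1, v2·u2]] = [[-8, 11], [-5, -2]], and by the Sylvester determinant identity det(I_4 - U V^T) = det(I_2 - V^T U) = det([[9, -11], [5, 3]]) = (9)(3) - (-11)(5) = 82. (Direct check: I - K =
[[1, 12, 3, 6],
 [-2, 6, 1, 4],
 [0, -4, 0, -2],
 [-6, 3, 0, 7]]
has determinant 82.) The finite-dimensional Fredholm alternative says: either (I - K) is invertible, or ker(I - K) ≠ {0} and then range(I - K) = ker((I - K)^*)^⊥, with dim ker(I - K) = dim ker((I - K)^*). Since det(I - K) ≠ 0, 1 is not an eigenvalue of K and ker(I - K) = {0}, so we are in the first case: for every y there is a unique x = (I - K)^(-1) y. (Explicitly, by the Woodbury identity, (I - U V^T)^(-1) = I + U (I_2 - G)^(-1) V^T.)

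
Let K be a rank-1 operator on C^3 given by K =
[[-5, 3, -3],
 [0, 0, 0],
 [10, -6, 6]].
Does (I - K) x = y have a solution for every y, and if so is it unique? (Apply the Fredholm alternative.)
(I - K) is singular (det(I - K) = 0, i.e. 1 ∈ sigma(K)). (I - K) x = y is solvable iff y ⊥ ker((I - K)^*) = span{(-5, 3, -3)}, i.e. iff -5y_1 + 3y_2 - 3y_3 = 0. When solvable, the solutions are x = y + c·(1, 0, -2), c arbitrary (ker(I - K) = span{(1, 0, -2)}, dimension 1).

K has rank 1, so it is an outer product K = u v^T: every row of K is a multiple of one row vector. Reading off the entries, u = (1, 0, -2) and v = (-5, 3, -3) (row i of K equals u_i·v^T). A rank-one matrix u v^T satisfies K u = u (v·u) and kills the (2)-dimensional subspace v^⊥, so its characteristic polynomial is lambda^2 (lambda - v·u) with v·u = tr K = 1. Hence the eigenvalues of I - K are 1 (multiplicity 2) and 1 - (1) = 0, so det(I - K) = 0. (Direct check: I - K =
[[6, -3, 3],
 [0, 1, 0],
 [-10, 6, -5]]
has determinant 0.) So 1 is an eigenvalue of K and (I - K) is not invertible. The finite-dimensional Fredholm alternative says: either (I - K) is invertible, or ker(I - K) ≠ {0} and then range(I - K) = ker((I - K)^*)^⊥, with dim ker(I - K) = dim ker((I - K)^*). We are in the second case, so we need both kernels. Kernel of I - K: (I - K) u = u - u (v·u) = u - u = 0, so ker(I - K) = span{u} = span{(1, 0, -2)} (it is exactly 1-dimensional because rank(I - K) = 2). Kernel of the adjoint: K is real, so (I - K)^* = I - K^T = I - v u^T, and (I - v u^T) v = v - v (u·v) = 0; hence ker((I - K)^*) = span{v} = span{(-5, 3, -3)}. Therefore (I - K) x = y is solvable iff <y, v> = 0, i.e. iff -5y_1 + 3y_2 - 3y_3 = 0. When this holds, K y = u (v·y) = 0, so (I - K) y = y and x = y is a particular solution; the full solution set is the line x = y + c·u = y + c·(1, 0, -2), c ∈ C.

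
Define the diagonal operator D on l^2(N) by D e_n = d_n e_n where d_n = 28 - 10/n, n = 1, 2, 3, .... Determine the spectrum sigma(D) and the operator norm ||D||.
sigma(D) = {28 - 10/n : n ≥ 1} ∪ {28}; ||D|| = 28

A bounded diagonal operator on l^2 with diagonal entries d_n has spectrum equal to the closure of {d_n : n ≥ 1}: every d_n is an eigenvalue (with eigenvector e_n), so {d_n} ⊂ sigma(D); the spectrum is closed, so its closure is too; and for lambda not in the closure, (D - lambda I) has bounded inverse (the diagonal entries 1/(d_n - lambda) are bounded). For our sequence d_n = 28 - 10/n, n = 1, 2, 3, ...:
  - {d_n} = {28 - 10/n : n ≥ 1}; the only limit point is 28
  - closure = {28 - 10/n : n ≥ 1} ∪ {28}
For the norm: a diagonal operator has ||D|| = sup_n |d_n|. Here d_n = 28 - 10/n increases monotonically from d_1 = 18 toward 28, with all terms in [18, 28); so sup_n |d_n| = 28 (the supremum is the limit, not attained). So ||D|| = 28.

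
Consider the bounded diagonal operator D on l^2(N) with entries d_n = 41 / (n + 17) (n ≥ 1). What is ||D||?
||D|| = 41/18 (attained at n = 1)

For D diagonal, ||D|| = sup_n |d_n| = sup_n 41/(n + 17). This is positive and strictly decreasing in n, so the supremum is attained at n = 1: d_1 = 41/(1 + 17) = 41/18. Hence ||D|| = 41/18.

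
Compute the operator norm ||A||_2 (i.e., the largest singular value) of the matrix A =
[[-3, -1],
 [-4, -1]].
||A||_2 = sqrt((27 + sqrt(725))/2) ≈ 5.1926 (= sqrt(largest eigenvalue of A^T A))

||A||_2 = sigma_max(A) = sqrt(lambda_max(A^T A)). Form the symmetric matrix M = A^T A =
[[25, 7],
 [7, 2]].
Its characteristic polynomial (trace, determinant of M give the coefficients) is
  p(λ) = det(λ I - M) = λ^2 - 27λ + 1.
For λ^2 - 27λ + 1 the discriminant is 725. It is nonnegative but not a perfect square, so the roots are real and irrational: λ = (27 ± sqrt(725))/2 ≈ 26.9629, 0.0371.
So the eigenvalues of A^T A are ≈ 0.0371, 26.9629 (all ≥ 0, as they must be for A^T A). The largest is λ_max = (27 + sqrt(725))/2 ≈ 26.9629, hence ||A||_2 = sqrt(λ_max) = sqrt((27 + sqrt(725))/2) ≈ 5.1926.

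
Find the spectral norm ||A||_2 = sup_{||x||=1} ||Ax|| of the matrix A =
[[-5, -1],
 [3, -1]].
||A||_2 = sqrt((36 + sqrt(1040))/2) ≈ 5.8416 (= sqrt(largest eigenvalue of A^T A))

||A||_2 = sigma_max(A) = sqrt(lambda_max(A^T A)). Form the symmetric matrix M = A^T A =
[[34, 2],
 [2, 2]].
Its characteristic polynomial (trace, determinant of M give the coefficients) is
  p(λ) = det(λ I - M) = λ^2 - 36λ + 64.
For λ^2 - 36λ + 64 the discriminant is 1040. It is nonnegative but not a perfect square, so the roots are real and irrational: λ = (36 ± sqrt(1040))/2 ≈ 34.1245, 1.8755.
So the eigenvalues of A^T A are ≈ 1.8755, 34.1245 (all ≥ 0, as they must be for A^T A). The largest is λ_max = (36 + sqrt(1040))/2 ≈ 34.1245, hence ||A||_2 = sqrt(λ_max) = sqrt((36 + sqrt(1040))/2) ≈ 5.8416.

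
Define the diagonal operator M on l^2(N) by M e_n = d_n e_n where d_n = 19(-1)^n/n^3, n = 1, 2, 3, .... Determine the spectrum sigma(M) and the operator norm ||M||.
sigma(M) = {19(-1)^n/n^3 : n ≥ 1} ∪ {0}; ||M|| = 19

A bounded diagonal operator on l^2 with diagonal entries d_n has spectrum equal to the closure of {d_n : n ≥ 1}: every d_n is an eigenvalue (with eigenvector e_n), so {d_n} ⊂ sigma(M); the spectrum is closed, so its closure is too; and for lambda not in the closure, (M - lambda I) has bounded inverse (the diagonal entries 1/(d_n - lambda) are bounded). For our sequence d_n = 19(-1)^n/n^3, n = 1, 2, 3, ...:
  - {d_n} = {19(-1)^n/n^3 : n ≥ 1}; the only limit point is 0
  - closure = {19(-1)^n/n^3 : n ≥ 1} ∪ {0}
For the norm: a diagonal operator has ||M|| = sup_n |d_n|. Here |d_n| = 19/n^3 is decreasing, so sup_n |d_n| = |d_1| = 19. So ||M|| = 19.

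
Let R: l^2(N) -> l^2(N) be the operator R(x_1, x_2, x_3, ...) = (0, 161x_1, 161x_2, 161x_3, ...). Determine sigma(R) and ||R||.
sigma(R) = closed disk {z in C : |z| ≤ 161}; ||R|| = 161

Note R = 161·U where U is the unit right shift (U x)_k = x_{k-1} (with x_0 := 0); so ||R|| = 161||U|| and sigma(R) = 161·sigma(U). ||R x||^2 = sum_{k≥1} |161x_k|^2 = 25921||x||^2, so ||R|| = 161 and sigma(R) ⊂ {|z| ≤ 161}. For any |lambda| < 161, the equation (R - lambda I) x = 0 forces x_1 = 0, then 161x_k = lambda x_{k+1} ⇒ x = 0, so R has no eigenvalues. But (R - lambda I) is not surjective for |lambda| < 161: solving (R - lambda I) x = e_1 would require x_n proportional to (lambda/161)^(-n), which is not in l^2. So every |lambda| < 161 lies in the residual spectrum. The boundary |lambda| = 161 is in the approximate point spectrum (the spectrum is closed). Hence sigma(R) is the closed disk of radius 161.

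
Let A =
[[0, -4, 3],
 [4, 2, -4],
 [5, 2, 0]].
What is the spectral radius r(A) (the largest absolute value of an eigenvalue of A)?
r(A) ≈ 4.2271

The eigenvalues of A are the roots of its characteristic polynomial. With M = A (coefficients from the trace, the sum of principal 2x2 minors, and det A):
  p(λ) = det(λ I - M) = λ^3 - 2λ^2 + 9λ - 74.
No integer candidate from the rational root theorem (±divisors of 74) is a root, so the roots are irrational. The cubic discriminant is Δ = -128836 < 0, so there is one real root and a complex-conjugate pair. p(4) = -6 and p(5) = 46 have opposite signs, so a root lies in (4, 5); Newton's method refines it to λ ≈ 4.1414. Dividing out (λ - (4.1414)) leaves approximately λ^2 + 2.1414λ + 17.8684. For λ^2 + 2.1414λ + 17.8684 the discriminant is -66.8879. It is negative, so the remaining roots are the complex-conjugate pair λ ≈ -1.0707 ± 4.0893i. Their product equals the constant term, so |λ|^2 ≈ 17.8684 and |λ| ≈ 4.2271.
Thus the eigenvalues (to 4 decimals) are 4.1414 (modulus 4.1414); -1.0707 ± 4.0893i (modulus 4.2271). The spectral radius is the largest modulus: r(A) ≈ 4.2271. (Cross-check: r(A) ≤ ||A||_2 ≈ 8.1769; equality holds whenever A is normal, though it can also hold for some non-normal A.)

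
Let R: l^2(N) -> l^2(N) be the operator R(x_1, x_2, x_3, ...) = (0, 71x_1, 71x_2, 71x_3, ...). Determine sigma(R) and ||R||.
sigma(R) = closed disk {z in C : |z| ≤ 71}; ||R|| = 71

Note R = 71·U where U is the unit right shift (U x)_k = x_{k-1} (with x_0 := 0); so ||R|| = 71||U|| and sigma(R) = 71·sigma(U). ||R x||^2 = sum_{k≥1} |71x_k|^2 = 5041||x||^2, so ||R|| = 71 and sigma(R) ⊂ {|z| ≤ 71}. For any |lambda| < 71, the equation (R - lambda I) x = 0 forces x_1 = 0, then 71x_k = lambda x_{k+1} ⇒ x = 0, so R has no eigenvalues. But (R - lambda I) is not surjective for |lambda| < 71: solving (R - lambda I) x = e_1 would require x_n proportional to (lambda/71)^(-n), which is not in l^2. So every |lambda| < 71 lies in the residual spectrum. The boundary |lambda| = 71 is in the approximate point spectrum (the spectrum is closed). Hence sigma(R) is the closed disk of radius 71.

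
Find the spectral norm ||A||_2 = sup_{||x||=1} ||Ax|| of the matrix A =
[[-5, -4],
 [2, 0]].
||A||_2 = sqrt((45 + sqrt(1769))/2) ≈ 6.5977 (= sqrt(largest eigenvalue of A^T A))

||A||_2 = sigma_max(A) = sqrt(lambda_max(A^T A)). Form the symmetric matrix M = A^T A =
[[29, 20],
 [20, 16]].
Its characteristic polynomial (trace, determinant of M give the coefficients) is
  p(λ) = det(λ I - M) = λ^2 - 45λ + 64.
For λ^2 - 45λ + 64 the discriminant is 1769. It is nonnegative but not a perfect square, so the roots are real and irrational: λ = (45 ± sqrt(1769))/2 ≈ 43.5297, 1.4703.
So the eigenvalues of A^T A are ≈ 1.4703, 43.5297 (all ≥ 0, as they must be for A^T A). The largest is λ_max = (45 + sqrt(1769))/2 ≈ 43.5297, hence ||A||_2 = sqrt(λ_max) = sqrt((45 + sqrt(1769))/2) ≈ 6.5977.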